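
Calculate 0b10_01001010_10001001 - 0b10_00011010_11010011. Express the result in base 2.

Subtract column by column in base 2:
  1-1 → 0
  0-1 → 1 (borrow)
  0-0-1 → 1 (borrow)
  1-0-1 → 0
  0-1 → 1 (borrow)
  0-0-1 → 1 (borrow)
  0-1-1 → 0 (borrow)
  1-1-1 → 1 (borrow)
  0-0-1 → 1 (borrow)
  1-1-1 → 1 (borrow)
  0-0-1 → 1 (borrow)
  1-1-1 → 1 (borrow)
  0-1-1 → 0 (borrow)
  0-0-1 → 1 (borrow)
  1-0-1 → 0
  0-0 → 0
  0-0 → 0
  1-1 → 0

0b10111110110110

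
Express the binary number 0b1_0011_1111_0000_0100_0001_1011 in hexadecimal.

0x13f041b

Group the bits into nibbles: 0001 0011 1111 0000 0100 0001 1011 → 13f041b.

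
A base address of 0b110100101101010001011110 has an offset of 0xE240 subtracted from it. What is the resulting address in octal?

0o64371036

0b110100101101010001011110 = 0o64552136 in octal.
0xE240 = 0o161100 in octal.
Subtract column by column in base 8:
  6-0 → 6
  3-0 → 3
  1-1 → 0
  2-1 → 1
  5-6 → 7 (borrow)
  5-1-1 → 3
  4-0 → 4
  6-0 → 6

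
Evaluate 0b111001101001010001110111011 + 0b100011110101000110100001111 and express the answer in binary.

0b1011101011110011000011001010

Add column by column in base 2, right to left:
  1+1 = 0 carry 1
  1+1+1 = 1 carry 1
  0+1+1 = 0 carry 1
  1+1+1 = 1 carry 1
  1+0+1 = 0 carry 1
  1+0+1 = 0 carry 1
  0+0+1 = 1
  1+0 = 1
  1+1 = 0 carry 1
  1+0+1 = 0 carry 1
  0+1+1 = 0 carry 1
  0+1+1 = 0 carry 1
  0+0+1 = 1
  1+0 = 1
  0+0 = 0
  1+1 = 0 carry 1
  0+0+1 = 1
  0+1 = 1
  1+0 = 1
  0+1 = 1
  1+1 = 0 carry 1
  1+1+1 = 1 carry 1
  0+1+1 = 0 carry 1
  0+0+1 = 1
  1+0 = 1
  1+0 = 1
  1+1 = 0 carry 1
  final carry 1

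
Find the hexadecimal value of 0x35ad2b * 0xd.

0x2b9cb2f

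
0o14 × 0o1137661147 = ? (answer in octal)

Multiply each base-8 digit by 12, carrying:
  7×12 = 84 → write 4 carry 10
  4×12+10 = 58 → write 2 carry 7
  1×12+7 = 19 → write 3 carry 2
  1×12+2 = 14 → write 6 carry 1
  6×12+1 = 73 → write 1 carry 9
  6×12+9 = 81 → write 1 carry 10
  7×12+10 = 94 → write 6 carry 11
  3×12+11 = 47 → write 7 carry 5
  1×12+5 = 17 → write 1 carry 2
  1×12+2 = 14 → write 6 carry 1
  remaining carry: 1

0o16176116324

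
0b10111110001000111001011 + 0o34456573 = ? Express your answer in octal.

0b10111110001000111001011 = 0o27610713 in octal.
Add column by column in base 8, right to left:
  3+3 = 6
  1+7 = 0 carry 1
  7+5+1 = 5 carry 1
  0+6+1 = 7
  1+5 = 6
  6+4 = 2 carry 1
  7+4+1 = 4 carry 1
  2+3+1 = 6

0o64267506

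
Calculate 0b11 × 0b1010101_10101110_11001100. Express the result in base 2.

Multiply each base-2 digit by 3, carrying:
  0×3 = 0 → write 0
  0×3 = 0 → write 0
  1×3 = 3 → write 1 carry 1
  1×3+1 = 4 → write 0 carry 2
  0×3+2 = 2 → write 0 carry 1
  0×3+1 = 1 → write 1
  1×3 = 3 → write 1 carry 1
  1×3+1 = 4 → write 0 carry 2
  0×3+2 = 2 → write 0 carry 1
  1×3+1 = 4 → write 0 carry 2
  1×3+2 = 5 → write 1 carry 2
  1×3+2 = 5 → write 1 carry 2
  0×3+2 = 2 → write 0 carry 1
  1×3+1 = 4 → write 0 carry 2
  0×3+2 = 2 → write 0 carry 1
  1×3+1 = 4 → write 0 carry 2
  1×3+2 = 5 → write 1 carry 2
  0×3+2 = 2 → write 0 carry 1
  1×3+1 = 4 → write 0 carry 2
  0×3+2 = 2 → write 0 carry 1
  1×3+1 = 4 → write 0 carry 2
  0×3+2 = 2 → write 0 carry 1
  1×3+1 = 4 → write 0 carry 2
  remaining carry: 10

0b1000000010000110001100100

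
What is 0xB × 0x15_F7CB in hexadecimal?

Multiply each base-16 digit by 11, carrying:
  B×11 = 121 → write 9 carry 7
  C×11+7 = 139 → write B carry 8
  7×11+8 = 85 → write 5 carry 5
  F×11+5 = 170 → write A carry 10
  5×11+10 = 65 → write 1 carry 4
  1×11+4 = 15 → write F

0xF1A5B9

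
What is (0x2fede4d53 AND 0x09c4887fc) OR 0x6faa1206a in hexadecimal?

0x6fee9257a

0x2fede4d53 AND 0x09c4887fc = 0x09c480550.
Then OR with 0x6faa1206a.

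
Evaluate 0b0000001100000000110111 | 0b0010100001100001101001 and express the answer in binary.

OR bit by bit (1 where either bit is 1):
  0000001100000000110111
| 0010100001100001101001
= 0010101101100001111111

0b0010101101100001111111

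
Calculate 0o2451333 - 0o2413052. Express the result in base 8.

0o36261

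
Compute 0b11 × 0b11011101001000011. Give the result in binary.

Multiply each base-2 digit by 3, carrying:
  1×3 = 3 → write 1 carry 1
  1×3+1 = 4 → write 0 carry 2
  0×3+2 = 2 → write 0 carry 1
  0×3+1 = 1 → write 1
  0×3 = 0 → write 0
  0×3 = 0 → write 0
  1×3 = 3 → write 1 carry 1
  0×3+1 = 1 → write 1
  0×3 = 0 → write 0
  1×3 = 3 → write 1 carry 1
  0×3+1 = 1 → write 1
  1×3 = 3 → write 1 carry 1
  1×3+1 = 4 → write 0 carry 2
  1×3+2 = 5 → write 1 carry 2
  0×3+2 = 2 → write 0 carry 1
  1×3+1 = 4 → write 0 carry 2
  1×3+2 = 5 → write 1 carry 2
  remaining carry: 10

0b1010010111011001001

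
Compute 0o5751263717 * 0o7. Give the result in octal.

0o51541353251

Multiply each base-8 digit by 7, carrying:
  7×7 = 49 → write 1 carry 6
  1×7+6 = 13 → write 5 carry 1
  7×7+1 = 50 → write 2 carry 6
  3×7+6 = 27 → write 3 carry 3
  6×7+3 = 45 → write 5 carry 5
  2×7+5 = 19 → write 3 carry 2
  1×7+2 = 9 → write 1 carry 1
  5×7+1 = 36 → write 4 carry 4
  7×7+4 = 53 → write 5 carry 6
  5×7+6 = 41 → write 1 carry 5
  remaining carry: 5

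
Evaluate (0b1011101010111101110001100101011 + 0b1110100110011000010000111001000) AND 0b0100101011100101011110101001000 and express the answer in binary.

Add column by column in base 2, right to left:
  1+0 = 1
  1+0 = 1
  0+0 = 0
  1+1 = 0 carry 1
  0+0+1 = 1
  1+0 = 1
  0+1 = 1
  0+1 = 1
  1+1 = 0 carry 1
  1+0+1 = 0 carry 1
  0+0+1 = 1
  0+0 = 0
  0+0 = 0
  1+1 = 0 carry 1
  1+0+1 = 0 carry 1
  1+0+1 = 0 carry 1
  0+0+1 = 1
  1+0 = 1
  1+1 = 0 carry 1
  1+1+1 = 1 carry 1
  1+0+1 = 0 carry 1
  0+0+1 = 1
  1+1 = 0 carry 1
  0+1+1 = 0 carry 1
  1+0+1 = 0 carry 1
  0+0+1 = 1
  1+1 = 0 carry 1
  1+0+1 = 0 carry 1
  1+1+1 = 1 carry 1
  0+1+1 = 0 carry 1
  1+1+1 = 1 carry 1
  final carry 1
Sum = 0b11010010001010110000010011110011; now AND with 0b0100101011100101011110101001000:
  11010010001010110000010011110011
& 00100101011100101011110101001000
= 00000000001000100000010001000000

0b1000100000010001000000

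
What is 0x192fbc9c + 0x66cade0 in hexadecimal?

0x1f9c6a7c

Add column by column in base 16, right to left:
  c+0 = c
  9+e = 7 carry 1
  c+d+1 = a carry 1
  b+a+1 = 6 carry 1
  f+c+1 = c carry 1
  2+6+1 = 9
  9+6 = f
  1+0 = 1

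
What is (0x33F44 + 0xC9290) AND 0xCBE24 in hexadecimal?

Add column by column in base 16, right to left:
  4+0 = 4
  4+9 = D
  F+2 = 1 carry 1
  3+9+1 = D
  3+C = F
Sum = 0xFD1D4; now AND with 0xCBE24:
  F&C=C, D&B=9, 1&E=0, D&2=0, 4&4=4

0xC9004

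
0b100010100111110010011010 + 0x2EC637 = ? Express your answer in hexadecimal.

0xB942D1

0b100010100111110010011010 = 0x8A7C9A in hexadecimal.
Add column by column in base 16, right to left:
  A+7 = 1 carry 1
  9+3+1 = D
  C+6 = 2 carry 1
  7+C+1 = 4 carry 1
  A+E+1 = 9 carry 1
  8+2+1 = B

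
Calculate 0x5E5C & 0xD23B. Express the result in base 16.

AND each hex digit independently (no carries):
  5&D=5, E&2=2, 5&3=1, C&B=8

0x5218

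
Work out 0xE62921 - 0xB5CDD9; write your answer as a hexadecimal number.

0x305B48

Subtract column by column in base 16:
  1-9 → 8 (borrow)
  2-D-1 → 4 (borrow)
  9-D-1 → B (borrow)
  2-C-1 → 5 (borrow)
  6-5-1 → 0
  E-B → 3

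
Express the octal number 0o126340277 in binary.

Each octal digit is 3 bits: 1=001 2=010 6=110 3=011 4=100 0=000 2=010 7=111 7=111.

0b1010110011100000010111111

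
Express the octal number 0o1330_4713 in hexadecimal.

0x2D89CB

Each octal digit is 3 bits: 1=001 3=011 3=011 0=000 4=100 7=111 1=001 3=011.
Group the bits into nibbles: 0010 1101 1000 1001 1100 1011 → 2D89CB.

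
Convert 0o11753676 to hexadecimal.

Each octal digit is 3 bits: 1=001 1=001 7=111 5=101 3=011 6=110 7=111 6=110.
Group the bits into nibbles: 0010 0111 1101 0111 1011 1110 → 27D7BE.

0x27D7BE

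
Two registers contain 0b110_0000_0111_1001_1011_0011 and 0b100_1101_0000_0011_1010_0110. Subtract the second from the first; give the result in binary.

Subtract column by column in base 2:
  1-0 → 1
  1-1 → 0
  0-1 → 1 (borrow)
  0-0-1 → 1 (borrow)
  1-0-1 → 0
  1-1 → 0
  0-0 → 0
  1-1 → 0
  1-1 → 0
  0-1 → 1 (borrow)
  0-0-1 → 1 (borrow)
  1-0-1 → 0
  1-0 → 1
  1-0 → 1
  1-0 → 1
  0-0 → 0
  0-1 → 1 (borrow)
  0-0-1 → 1 (borrow)
  0-1-1 → 0 (borrow)
  0-1-1 → 0 (borrow)
  0-0-1 → 1 (borrow)
  1-0-1 → 0
  1-1 → 0

0b100110111011000001101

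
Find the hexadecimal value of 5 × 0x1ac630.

0x85def0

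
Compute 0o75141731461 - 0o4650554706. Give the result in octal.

0o70271154553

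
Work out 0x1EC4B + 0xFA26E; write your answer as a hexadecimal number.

Add column by column in base 16, right to left:
  B+E = 9 carry 1
  4+6+1 = B
  C+2 = E
  E+A = 8 carry 1
  1+F+1 = 1 carry 1
  final carry 1

0x118EB9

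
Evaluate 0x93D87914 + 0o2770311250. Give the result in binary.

0b10101011101110100000101110111100

0x93D87914 = 0b10010011110110000111100100010100 in binary.
0o2770311250 = 0b10111111000011001001010101000 in binary.
Add column by column in base 2, right to left:
  0+0 = 0
  0+0 = 0
  1+0 = 1
  0+1 = 1
  1+0 = 1
  0+1 = 1
  0+0 = 0
  0+1 = 1
  1+0 = 1
  0+1 = 1
  0+0 = 0
  1+0 = 1
  1+1 = 0 carry 1
  1+0+1 = 0 carry 1
  1+0+1 = 0 carry 1
  0+1+1 = 0 carry 1
  0+1+1 = 0 carry 1
  0+0+1 = 1
  0+0 = 0
  1+0 = 1
  1+0 = 1
  0+1 = 1
  1+1 = 0 carry 1
  1+1+1 = 1 carry 1
  1+1+1 = 1 carry 1
  1+1+1 = 1 carry 1
  0+1+1 = 0 carry 1
  0+0+1 = 1
  1+1 = 0 carry 1
  0+0+1 = 1
  0+0 = 0
  1+0 = 1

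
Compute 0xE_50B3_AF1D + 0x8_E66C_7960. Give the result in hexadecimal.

0x173720287D

Add column by column in base 16, right to left:
  D+0 = D
  1+6 = 7
  F+9 = 8 carry 1
  A+7+1 = 2 carry 1
  3+C+1 = 0 carry 1
  B+6+1 = 2 carry 1
  0+6+1 = 7
  5+E = 3 carry 1
  E+8+1 = 7 carry 1
  final carry 1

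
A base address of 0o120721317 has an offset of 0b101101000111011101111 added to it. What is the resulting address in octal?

0o126430676

0b101101000111011101111 = 0o5507357 in octal.
Add column by column in base 8, right to left:
  7+7 = 6 carry 1
  1+5+1 = 7
  3+3 = 6
  1+7 = 0 carry 1
  2+0+1 = 3
  7+5 = 4 carry 1
  0+5+1 = 6
  2+0 = 2
  1+0 = 1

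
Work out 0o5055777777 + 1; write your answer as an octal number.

0o5056000000

The trailing 6 digits are 7 (max in base 8), so adding 1 cascades: they roll to 0 and the next digit up increments.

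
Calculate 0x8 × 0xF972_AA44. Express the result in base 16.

0x7CB955220

Multiply each base-16 digit by 8, carrying:
  4×8 = 32 → write 0 carry 2
  4×8+2 = 34 → write 2 carry 2
  A×8+2 = 82 → write 2 carry 5
  A×8+5 = 85 → write 5 carry 5
  2×8+5 = 21 → write 5 carry 1
  7×8+1 = 57 → write 9 carry 3
  9×8+3 = 75 → write B carry 4
  F×8+4 = 124 → write C carry 7
  remaining carry: 7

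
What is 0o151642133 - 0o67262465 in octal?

Subtract column by column in base 8:
  3-5 → 6 (borrow)
  3-6-1 → 4 (borrow)
  1-4-1 → 4 (borrow)
  2-2-1 → 7 (borrow)
  4-6-1 → 5 (borrow)
  6-2-1 → 3
  1-7 → 2 (borrow)
  5-6-1 → 6 (borrow)
  1-0-1 → 0

0o62357446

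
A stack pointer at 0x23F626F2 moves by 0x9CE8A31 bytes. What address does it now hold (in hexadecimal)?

0x2DC4B123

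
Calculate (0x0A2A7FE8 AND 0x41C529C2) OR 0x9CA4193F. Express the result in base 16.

0x0A2A7FE8 AND 0x41C529C2 = 0x000029C0.
Then OR with 0x9CA4193F.

0x9CA439FF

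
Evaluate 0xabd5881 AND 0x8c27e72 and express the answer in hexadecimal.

AND each hex digit independently (no carries):
  a&8=8, b&c=8, d&2=0, 5&7=5, 8&e=8, 8&7=0, 1&2=0

0x8805800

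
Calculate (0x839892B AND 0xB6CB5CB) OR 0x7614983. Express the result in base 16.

0x839892B AND 0xB6CB5CB = 0x828810B.
Then OR with 0x7614983.

0xF69C98B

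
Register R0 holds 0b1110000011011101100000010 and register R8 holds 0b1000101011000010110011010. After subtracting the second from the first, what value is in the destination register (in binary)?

0b101011000011010101101000

Subtract column by column in base 2:
  0-0 → 0
  1-1 → 0
  0-0 → 0
  0-1 → 1 (borrow)
  0-1-1 → 0 (borrow)
  0-0-1 → 1 (borrow)
  0-0-1 → 1 (borrow)
  0-1-1 → 0 (borrow)
  1-1-1 → 1 (borrow)
  1-0-1 → 0
  0-1 → 1 (borrow)
  1-0-1 → 0
  1-0 → 1
  1-0 → 1
  0-0 → 0
  1-1 → 0
  1-1 → 0
  0-0 → 0
  0-1 → 1 (borrow)
  0-0-1 → 1 (borrow)
  0-1-1 → 0 (borrow)
  0-0-1 → 1 (borrow)
  1-0-1 → 0
  1-0 → 1
  1-1 → 0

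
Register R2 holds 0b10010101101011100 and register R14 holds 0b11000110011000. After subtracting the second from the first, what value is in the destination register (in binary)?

0b1111100111000100

Subtract column by column in base 2:
  0-0 → 0
  0-0 → 0
  1-0 → 1
  1-1 → 0
  1-1 → 0
  0-0 → 0
  1-0 → 1
  0-1 → 1 (borrow)
  1-1-1 → 1 (borrow)
  1-0-1 → 0
  0-0 → 0
  1-0 → 1
  0-1 → 1 (borrow)
  1-1-1 → 1 (borrow)
  0-0-1 → 1 (borrow)
  0-0-1 → 1 (borrow)
  1-0-1 → 0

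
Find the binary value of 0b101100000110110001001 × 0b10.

Multiply each base-2 digit by 2, carrying:
  1×2 = 2 → write 0 carry 1
  0×2+1 = 1 → write 1
  0×2 = 0 → write 0
  1×2 = 2 → write 0 carry 1
  0×2+1 = 1 → write 1
  0×2 = 0 → write 0
  0×2 = 0 → write 0
  1×2 = 2 → write 0 carry 1
  1×2+1 = 3 → write 1 carry 1
  0×2+1 = 1 → write 1
  1×2 = 2 → write 0 carry 1
  1×2+1 = 3 → write 1 carry 1
  0×2+1 = 1 → write 1
  0×2 = 0 → write 0
  0×2 = 0 → write 0
  0×2 = 0 → write 0
  0×2 = 0 → write 0
  1×2 = 2 → write 0 carry 1
  1×2+1 = 3 → write 1 carry 1
  0×2+1 = 1 → write 1
  1×2 = 2 → write 0 carry 1
  remaining carry: 1

0b1011000001101100010010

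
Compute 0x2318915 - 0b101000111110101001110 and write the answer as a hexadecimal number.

0b101000111110101001110 = 0x147D4E in hexadecimal.
Subtract column by column in base 16:
  5-E → 7 (borrow)
  1-4-1 → C (borrow)
  9-D-1 → B (borrow)
  8-7-1 → 0
  1-4 → D (borrow)
  3-1-1 → 1
  2-0 → 2

0x21D0BC7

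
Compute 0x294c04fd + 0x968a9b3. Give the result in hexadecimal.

Add column by column in base 16, right to left:
  d+3 = 0 carry 1
  f+b+1 = b carry 1
  4+9+1 = e
  0+a = a
  c+8 = 4 carry 1
  4+6+1 = b
  9+9 = 2 carry 1
  2+0+1 = 3

0x32b4aeb0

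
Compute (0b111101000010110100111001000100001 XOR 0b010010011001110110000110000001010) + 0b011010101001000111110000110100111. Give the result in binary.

0b1001010000100001010101111111010010

First 0b111101000010110100111001000100001 XOR 0b010010011001110110000110000001010 = 0b101111011011000010111111000101011.
Add column by column in base 2, right to left:
  1+1 = 0 carry 1
  1+1+1 = 1 carry 1
  0+1+1 = 0 carry 1
  1+0+1 = 0 carry 1
  0+0+1 = 1
  1+1 = 0 carry 1
  0+0+1 = 1
  0+1 = 1
  0+1 = 1
  1+0 = 1
  1+0 = 1
  1+0 = 1
  1+0 = 1
  1+1 = 0 carry 1
  1+1+1 = 1 carry 1
  0+1+1 = 0 carry 1
  1+1+1 = 1 carry 1
  0+1+1 = 0 carry 1
  0+0+1 = 1
  0+0 = 0
  0+0 = 0
  1+1 = 0 carry 1
  1+0+1 = 0 carry 1
  0+0+1 = 1
  1+1 = 0 carry 1
  1+0+1 = 0 carry 1
  0+1+1 = 0 carry 1
  1+0+1 = 0 carry 1
  1+1+1 = 1 carry 1
  1+0+1 = 0 carry 1
  1+1+1 = 1 carry 1
  0+1+1 = 0 carry 1
  1+0+1 = 0 carry 1
  final carry 1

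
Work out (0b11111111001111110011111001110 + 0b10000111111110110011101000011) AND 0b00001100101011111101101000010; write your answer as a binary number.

Add column by column in base 2, right to left:
  0+1 = 1
  1+1 = 0 carry 1
  1+0+1 = 0 carry 1
  1+0+1 = 0 carry 1
  0+0+1 = 1
  0+0 = 0
  1+1 = 0 carry 1
  1+0+1 = 0 carry 1
  1+1+1 = 1 carry 1
  1+1+1 = 1 carry 1
  1+1+1 = 1 carry 1
  0+0+1 = 1
  0+0 = 0
  1+1 = 0 carry 1
  1+1+1 = 1 carry 1
  1+0+1 = 0 carry 1
  1+1+1 = 1 carry 1
  1+1+1 = 1 carry 1
  1+1+1 = 1 carry 1
  0+1+1 = 0 carry 1
  0+1+1 = 0 carry 1
  1+1+1 = 1 carry 1
  1+1+1 = 1 carry 1
  1+1+1 = 1 carry 1
  1+0+1 = 0 carry 1
  1+0+1 = 0 carry 1
  1+0+1 = 0 carry 1
  1+0+1 = 0 carry 1
  1+1+1 = 1 carry 1
  final carry 1
Sum = 0b110000111001110100111100010001; now AND with 0b00001100101011111101101000010:
  110000111001110100111100010001
& 000001100101011111101101000010
= 000000100001010100101100000000

0b100001010100101100000000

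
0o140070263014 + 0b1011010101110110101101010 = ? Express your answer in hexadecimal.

0x3024c5376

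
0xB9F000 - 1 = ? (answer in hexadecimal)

0xB9EFFF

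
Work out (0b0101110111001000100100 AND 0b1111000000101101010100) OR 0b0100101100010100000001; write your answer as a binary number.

0b101101100011100000101

0b0101110111001000100100 AND 0b1111000000101101010100 = 0b0101000000001000000100.
Then OR with 0b0100101100010100000001.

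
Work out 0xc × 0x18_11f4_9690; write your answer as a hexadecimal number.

Multiply each base-16 digit by 12, carrying:
  0×12 = 0 → write 0
  9×12 = 108 → write c carry 6
  6×12+6 = 78 → write e carry 4
  9×12+4 = 112 → write 0 carry 7
  4×12+7 = 55 → write 7 carry 3
  f×12+3 = 183 → write 7 carry 11
  1×12+11 = 23 → write 7 carry 1
  1×12+1 = 13 → write d
  8×12 = 96 → write 0 carry 6
  1×12+6 = 18 → write 2 carry 1
  remaining carry: 1

0x120d7770ec0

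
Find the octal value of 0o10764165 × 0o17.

Multiply each base-8 digit by 15, carrying:
  5×15 = 75 → write 3 carry 9
  6×15+9 = 99 → write 3 carry 12
  1×15+12 = 27 → write 3 carry 3
  4×15+3 = 63 → write 7 carry 7
  6×15+7 = 97 → write 1 carry 12
  7×15+12 = 117 → write 5 carry 14
  0×15+14 = 14 → write 6 carry 1
  1×15+1 = 16 → write 0 carry 2
  remaining carry: 2

0o206517333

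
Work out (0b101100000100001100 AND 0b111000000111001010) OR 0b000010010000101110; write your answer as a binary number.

0b101010010100101110

0b101100000100001100 AND 0b111000000111001010 = 0b101000000100001000.
Then OR with 0b000010010000101110.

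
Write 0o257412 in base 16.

Each octal digit is 3 bits: 2=010 5=101 7=111 4=100 1=001 2=010.
Group the bits into nibbles: 0001 0101 1111 0000 1010 → 15F0A.

0x15F0A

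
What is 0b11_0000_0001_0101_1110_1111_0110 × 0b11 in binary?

Multiply each base-2 digit by 3, carrying:
  0×3 = 0 → write 0
  1×3 = 3 → write 1 carry 1
  1×3+1 = 4 → write 0 carry 2
  0×3+2 = 2 → write 0 carry 1
  1×3+1 = 4 → write 0 carry 2
  1×3+2 = 5 → write 1 carry 2
  1×3+2 = 5 → write 1 carry 2
  1×3+2 = 5 → write 1 carry 2
  0×3+2 = 2 → write 0 carry 1
  1×3+1 = 4 → write 0 carry 2
  1×3+2 = 5 → write 1 carry 2
  1×3+2 = 5 → write 1 carry 2
  1×3+2 = 5 → write 1 carry 2
  0×3+2 = 2 → write 0 carry 1
  1×3+1 = 4 → write 0 carry 2
  0×3+2 = 2 → write 0 carry 1
  1×3+1 = 4 → write 0 carry 2
  0×3+2 = 2 → write 0 carry 1
  0×3+1 = 1 → write 1
  0×3 = 0 → write 0
  0×3 = 0 → write 0
  0×3 = 0 → write 0
  0×3 = 0 → write 0
  0×3 = 0 → write 0
  1×3 = 3 → write 1 carry 1
  1×3+1 = 4 → write 0 carry 2
  remaining carry: 10

0b1001000001000001110011100010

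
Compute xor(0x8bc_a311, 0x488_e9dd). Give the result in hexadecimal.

0xc344acc

XOR each hex digit independently (no carries):
  8^4=c, b^8=3, c^8=4, a^e=4, 3^9=a, 1^d=c, 1^d=c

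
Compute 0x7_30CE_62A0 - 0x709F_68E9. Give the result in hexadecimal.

Subtract column by column in base 16:
  0-9 → 7 (borrow)
  A-E-1 → B (borrow)
  2-8-1 → 9 (borrow)
  6-6-1 → F (borrow)
  E-F-1 → E (borrow)
  C-9-1 → 2
  0-0 → 0
  3-7 → C (borrow)
  7-0-1 → 6

0x6C02EF9B7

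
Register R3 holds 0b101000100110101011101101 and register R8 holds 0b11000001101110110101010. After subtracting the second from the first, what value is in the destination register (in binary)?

Subtract column by column in base 2:
  1-0 → 1
  0-1 → 1 (borrow)
  1-0-1 → 0
  1-1 → 0
  0-0 → 0
  1-1 → 0
  1-0 → 1
  1-1 → 0
  0-1 → 1 (borrow)
  1-0-1 → 0
  0-1 → 1 (borrow)
  1-1-1 → 1 (borrow)
  0-1-1 → 0 (borrow)
  1-0-1 → 0
  1-1 → 0
  0-1 → 1 (borrow)
  0-0-1 → 1 (borrow)
  1-0-1 → 0
  0-0 → 0
  0-0 → 0
  0-0 → 0
  1-1 → 0
  0-1 → 1 (borrow)
  1-0-1 → 0

0b10000011000110101000011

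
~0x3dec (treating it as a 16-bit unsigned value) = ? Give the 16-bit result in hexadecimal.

0xc213

Each hex digit d becomes f−d:
  3→c, d→2, e→1, c→3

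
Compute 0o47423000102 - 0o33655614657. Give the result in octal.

Subtract column by column in base 8:
  2-7 → 3 (borrow)
  0-5-1 → 2 (borrow)
  1-6-1 → 2 (borrow)
  0-4-1 → 3 (borrow)
  0-1-1 → 6 (borrow)
  0-6-1 → 1 (borrow)
  3-5-1 → 5 (borrow)
  2-5-1 → 4 (borrow)
  4-6-1 → 5 (borrow)
  7-3-1 → 3
  4-3 → 1

0o13545163223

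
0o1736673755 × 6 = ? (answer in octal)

0o13471147616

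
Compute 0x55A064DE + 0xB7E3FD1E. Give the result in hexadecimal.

Add column by column in base 16, right to left:
  E+E = C carry 1
  D+1+1 = F
  4+D = 1 carry 1
  6+F+1 = 6 carry 1
  0+3+1 = 4
  A+E = 8 carry 1
  5+7+1 = D
  5+B = 0 carry 1
  final carry 1

0x10D8461FC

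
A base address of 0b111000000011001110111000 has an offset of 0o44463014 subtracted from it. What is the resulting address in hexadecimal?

0b111000000011001110111000 = 0xe033b8 in hexadecimal.
0o44463014 = 0x92660c in hexadecimal.
Subtract column by column in base 16:
  8-c → c (borrow)
  b-0-1 → a
  3-6 → d (borrow)
  3-6-1 → c (borrow)
  0-2-1 → d (borrow)
  e-9-1 → 4

0x4dcdac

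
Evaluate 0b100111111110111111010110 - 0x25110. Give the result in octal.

0b100111111110111111010110 = 0o47767726 in octal.
0x25110 = 0o450420 in octal.
Subtract column by column in base 8:
  6-0 → 6
  2-2 → 0
  7-4 → 3
  7-0 → 7
  6-5 → 1
  7-4 → 3
  7-0 → 7
  4-0 → 4

0o47317306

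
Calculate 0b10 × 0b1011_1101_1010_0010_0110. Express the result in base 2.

Multiply each base-2 digit by 2, carrying:
  0×2 = 0 → write 0
  1×2 = 2 → write 0 carry 1
  1×2+1 = 3 → write 1 carry 1
  0×2+1 = 1 → write 1
  0×2 = 0 → write 0
  1×2 = 2 → write 0 carry 1
  0×2+1 = 1 → write 1
  0×2 = 0 → write 0
  0×2 = 0 → write 0
  1×2 = 2 → write 0 carry 1
  0×2+1 = 1 → write 1
  1×2 = 2 → write 0 carry 1
  1×2+1 = 3 → write 1 carry 1
  0×2+1 = 1 → write 1
  1×2 = 2 → write 0 carry 1
  1×2+1 = 3 → write 1 carry 1
  1×2+1 = 3 → write 1 carry 1
  1×2+1 = 3 → write 1 carry 1
  0×2+1 = 1 → write 1
  1×2 = 2 → write 0 carry 1
  remaining carry: 1

0b101111011010001001100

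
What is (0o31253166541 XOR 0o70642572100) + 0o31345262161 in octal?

0o72756676622

First 0o31253166541 XOR 0o70642572100 = 0o41411414441.
Add column by column in base 8, right to left:
  1+1 = 2
  4+6 = 2 carry 1
  4+1+1 = 6
  4+2 = 6
  1+6 = 7
  4+2 = 6
  1+5 = 6
  1+4 = 5
  4+3 = 7
  1+1 = 2
  4+3 = 7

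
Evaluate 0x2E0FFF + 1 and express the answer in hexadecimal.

0x2E1000

The trailing 3 digits are F (max in base 16), so adding 1 cascades: they roll to 0 and the next digit up increments.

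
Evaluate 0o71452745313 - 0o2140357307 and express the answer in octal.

Subtract column by column in base 8:
  3-7 → 4 (borrow)
  1-0-1 → 0
  3-3 → 0
  5-7 → 6 (borrow)
  4-5-1 → 6 (borrow)
  7-3-1 → 3
  2-0 → 2
  5-4 → 1
  4-1 → 3
  1-2 → 7 (borrow)
  7-0-1 → 6

0o67312366004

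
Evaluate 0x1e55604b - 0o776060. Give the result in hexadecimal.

0x1e51641b

0o776060 = 0x3fc30 in hexadecimal.
Subtract column by column in base 16:
  b-0 → b
  4-3 → 1
  0-c → 4 (borrow)
  6-f-1 → 6 (borrow)
  5-3-1 → 1
  5-0 → 5
  e-0 → e
  1-0 → 1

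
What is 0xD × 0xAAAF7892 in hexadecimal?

0x8AAE91F6A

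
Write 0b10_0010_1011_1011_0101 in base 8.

Group the bits in threes: 100 010 101 110 110 101 → 425665.

0o425665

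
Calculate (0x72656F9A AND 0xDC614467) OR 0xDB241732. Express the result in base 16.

0xDB655732

0x72656F9A AND 0xDC614467 = 0x50614402.
Then OR with 0xDB241732.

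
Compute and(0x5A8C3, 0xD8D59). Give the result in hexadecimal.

AND each hex digit independently (no carries):
  5&D=5, A&8=8, 8&D=8, C&5=4, 3&9=1

0x58841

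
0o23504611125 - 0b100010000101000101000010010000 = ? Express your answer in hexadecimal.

0o23504611125 = 0x9D131255 in hexadecimal.
0b100010000101000101000010010000 = 0x22145090 in hexadecimal.
Subtract column by column in base 16:
  5-0 → 5
  5-9 → C (borrow)
  2-0-1 → 1
  1-5 → C (borrow)
  3-4-1 → E (borrow)
  1-1-1 → F (borrow)
  D-2-1 → A
  9-2 → 7

0x7AFEC1C5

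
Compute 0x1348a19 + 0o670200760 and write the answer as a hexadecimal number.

0x8158c09

0o670200760 = 0x6e101f0 in hexadecimal.
Add column by column in base 16, right to left:
  9+0 = 9
  1+f = 0 carry 1
  a+1+1 = c
  8+0 = 8
  4+1 = 5
  3+e = 1 carry 1
  1+6+1 = 8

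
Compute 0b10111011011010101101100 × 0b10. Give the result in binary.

Multiply each base-2 digit by 2, carrying:
  0×2 = 0 → write 0
  0×2 = 0 → write 0
  1×2 = 2 → write 0 carry 1
  1×2+1 = 3 → write 1 carry 1
  0×2+1 = 1 → write 1
  1×2 = 2 → write 0 carry 1
  1×2+1 = 3 → write 1 carry 1
  0×2+1 = 1 → write 1
  1×2 = 2 → write 0 carry 1
  0×2+1 = 1 → write 1
  1×2 = 2 → write 0 carry 1
  0×2+1 = 1 → write 1
  1×2 = 2 → write 0 carry 1
  1×2+1 = 3 → write 1 carry 1
  0×2+1 = 1 → write 1
  1×2 = 2 → write 0 carry 1
  1×2+1 = 3 → write 1 carry 1
  0×2+1 = 1 → write 1
  1×2 = 2 → write 0 carry 1
  1×2+1 = 3 → write 1 carry 1
  1×2+1 = 3 → write 1 carry 1
  0×2+1 = 1 → write 1
  1×2 = 2 → write 0 carry 1
  remaining carry: 1

0b101110110110101011011000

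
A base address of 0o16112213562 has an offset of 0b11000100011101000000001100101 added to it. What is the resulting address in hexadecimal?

0o16112213562 = 0x71291772 in hexadecimal.
0b11000100011101000000001100101 = 0x188E8065 in hexadecimal.
Add column by column in base 16, right to left:
  2+5 = 7
  7+6 = D
  7+0 = 7
  1+8 = 9
  9+E = 7 carry 1
  2+8+1 = B
  1+8 = 9
  7+1 = 8

0x89B797D7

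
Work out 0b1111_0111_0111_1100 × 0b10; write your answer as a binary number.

0b11110111011111000

Multiply each base-2 digit by 2, carrying:
  0×2 = 0 → write 0
  0×2 = 0 → write 0
  1×2 = 2 → write 0 carry 1
  1×2+1 = 3 → write 1 carry 1
  1×2+1 = 3 → write 1 carry 1
  1×2+1 = 3 → write 1 carry 1
  1×2+1 = 3 → write 1 carry 1
  0×2+1 = 1 → write 1
  1×2 = 2 → write 0 carry 1
  1×2+1 = 3 → write 1 carry 1
  1×2+1 = 3 → write 1 carry 1
  0×2+1 = 1 → write 1
  1×2 = 2 → write 0 carry 1
  1×2+1 = 3 → write 1 carry 1
  1×2+1 = 3 → write 1 carry 1
  1×2+1 = 3 → write 1 carry 1
  remaining carry: 1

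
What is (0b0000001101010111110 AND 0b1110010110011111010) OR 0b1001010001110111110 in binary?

0b1001010101110111110

0b0000001101010111110 AND 0b1110010110011111010 = 0b0000000100010111010.
Then OR with 0b1001010001110111110.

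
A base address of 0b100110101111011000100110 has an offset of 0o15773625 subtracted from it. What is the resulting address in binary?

0b11000101111111010010001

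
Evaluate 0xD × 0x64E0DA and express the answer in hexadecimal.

0x51F6B12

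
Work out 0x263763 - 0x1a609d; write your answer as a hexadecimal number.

0xbd6c6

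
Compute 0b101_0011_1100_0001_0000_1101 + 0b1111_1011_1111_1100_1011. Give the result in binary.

0b11000111000000011011000

Add column by column in base 2, right to left:
  1+1 = 0 carry 1
  0+1+1 = 0 carry 1
  1+0+1 = 0 carry 1
  1+1+1 = 1 carry 1
  0+0+1 = 1
  0+0 = 0
  0+1 = 1
  0+1 = 1
  1+1 = 0 carry 1
  0+1+1 = 0 carry 1
  0+1+1 = 0 carry 1
  0+1+1 = 0 carry 1
  0+1+1 = 0 carry 1
  0+1+1 = 0 carry 1
  1+0+1 = 0 carry 1
  1+1+1 = 1 carry 1
  1+1+1 = 1 carry 1
  1+1+1 = 1 carry 1
  0+1+1 = 0 carry 1
  0+1+1 = 0 carry 1
  1+0+1 = 0 carry 1
  0+0+1 = 1
  1+0 = 1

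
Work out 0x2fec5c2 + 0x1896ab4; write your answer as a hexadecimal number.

0x4883076

Add column by column in base 16, right to left:
  2+4 = 6
  c+b = 7 carry 1
  5+a+1 = 0 carry 1
  c+6+1 = 3 carry 1
  e+9+1 = 8 carry 1
  f+8+1 = 8 carry 1
  2+1+1 = 4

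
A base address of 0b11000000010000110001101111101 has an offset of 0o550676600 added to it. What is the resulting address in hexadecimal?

0b11000000010000110001101111101 = 0x1808637D in hexadecimal.
0o550676600 = 0x5A37D80 in hexadecimal.
Add column by column in base 16, right to left:
  D+0 = D
  7+8 = F
  3+D = 0 carry 1
  6+7+1 = E
  8+3 = B
  0+A = A
  8+5 = D
  1+0 = 1

0x1DABE0FD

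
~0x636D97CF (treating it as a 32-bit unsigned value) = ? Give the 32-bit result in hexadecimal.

Each hex digit d becomes F−d:
  6→9, 3→C, 6→9, D→2, 9→6, 7→8, C→3, F→0

0x9C926830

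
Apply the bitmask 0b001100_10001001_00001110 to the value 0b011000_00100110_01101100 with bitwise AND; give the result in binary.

AND bit by bit (1 only where both bits are 1):
  0110000010011001101100
& 0011001000100100001110
= 0010000000000000001100

0b0010000000000000001100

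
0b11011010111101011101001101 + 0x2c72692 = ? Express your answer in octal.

0o614576737

0b11011010111101011101001101 = 0o332753515 in octal.
0x2c72692 = 0o261623222 in octal.
Add column by column in base 8, right to left:
  5+2 = 7
  1+2 = 3
  5+2 = 7
  3+3 = 6
  5+2 = 7
  7+6 = 5 carry 1
  2+1+1 = 4
  3+6 = 1 carry 1
  3+2+1 = 6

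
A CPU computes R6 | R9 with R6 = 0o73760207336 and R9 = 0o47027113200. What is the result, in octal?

OR each oct digit independently (no carries):
  7|4=7, 3|7=7, 7|0=7, 6|2=6, 0|7=7, 2|1=3, 0|1=1, 7|3=7, 3|2=3, 3|0=3, 6|0=6

0o77767317336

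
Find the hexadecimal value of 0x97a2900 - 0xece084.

0x88d487c

Subtract column by column in base 16:
  0-4 → c (borrow)
  0-8-1 → 7 (borrow)
  9-0-1 → 8
  2-e → 4 (borrow)
  a-c-1 → d (borrow)
  7-e-1 → 8 (borrow)
  9-0-1 → 8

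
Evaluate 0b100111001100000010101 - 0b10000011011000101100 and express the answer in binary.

0b10110110000111101001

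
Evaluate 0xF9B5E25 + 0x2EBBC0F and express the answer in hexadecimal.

0x12871A34

Add column by column in base 16, right to left:
  5+F = 4 carry 1
  2+0+1 = 3
  E+C = A carry 1
  5+B+1 = 1 carry 1
  B+B+1 = 7 carry 1
  9+E+1 = 8 carry 1
  F+2+1 = 2 carry 1
  final carry 1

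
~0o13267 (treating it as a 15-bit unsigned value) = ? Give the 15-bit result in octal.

Each oct digit d becomes 7−d:
  1→6, 3→4, 2→5, 6→1, 7→0

0o64510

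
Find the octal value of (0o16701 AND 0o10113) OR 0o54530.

0o16701 AND 0o10113 = 0o10101.
Then OR with 0o54530.

0o54531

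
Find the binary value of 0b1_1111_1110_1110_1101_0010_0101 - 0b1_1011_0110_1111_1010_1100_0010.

Subtract column by column in base 2:
  1-0 → 1
  0-1 → 1 (borrow)
  1-0-1 → 0
  0-0 → 0
  0-0 → 0
  1-0 → 1
  0-1 → 1 (borrow)
  0-1-1 → 0 (borrow)
  1-0-1 → 0
  0-1 → 1 (borrow)
  1-0-1 → 0
  1-1 → 0
  0-1 → 1 (borrow)
  1-1-1 → 1 (borrow)
  1-1-1 → 1 (borrow)
  1-1-1 → 1 (borrow)
  0-0-1 → 1 (borrow)
  1-1-1 → 1 (borrow)
  1-1-1 → 1 (borrow)
  1-0-1 → 0
  1-1 → 0
  1-1 → 0
  1-0 → 1
  1-1 → 0
  1-1 → 0

0b10001111111001001100011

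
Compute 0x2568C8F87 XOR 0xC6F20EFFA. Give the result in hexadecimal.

XOR each hex digit independently (no carries):
  2^C=E, 5^6=3, 6^F=9, 8^2=A, C^0=C, 8^E=6, F^F=0, 8^F=7, 7^A=D

0xE39AC607D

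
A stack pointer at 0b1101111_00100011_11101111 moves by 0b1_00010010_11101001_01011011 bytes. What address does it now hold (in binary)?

Add column by column in base 2, right to left:
  1+1 = 0 carry 1
  1+1+1 = 1 carry 1
  1+0+1 = 0 carry 1
  1+1+1 = 1 carry 1
  0+1+1 = 0 carry 1
  1+0+1 = 0 carry 1
  1+1+1 = 1 carry 1
  1+0+1 = 0 carry 1
  1+1+1 = 1 carry 1
  1+0+1 = 0 carry 1
  0+0+1 = 1
  0+1 = 1
  0+0 = 0
  1+1 = 0 carry 1
  0+1+1 = 0 carry 1
  0+1+1 = 0 carry 1
  1+0+1 = 0 carry 1
  1+1+1 = 1 carry 1
  1+0+1 = 0 carry 1
  1+0+1 = 0 carry 1
  0+1+1 = 0 carry 1
  1+0+1 = 0 carry 1
  1+0+1 = 0 carry 1
  0+0+1 = 1
  0+1 = 1

0b1100000100000110101001010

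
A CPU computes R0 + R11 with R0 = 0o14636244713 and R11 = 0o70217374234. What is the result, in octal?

Add column by column in base 8, right to left:
  3+4 = 7
  1+3 = 4
  7+2 = 1 carry 1
  4+4+1 = 1 carry 1
  4+7+1 = 4 carry 1
  2+3+1 = 6
  6+7 = 5 carry 1
  3+1+1 = 5
  6+2 = 0 carry 1
  4+0+1 = 5
  1+7 = 0 carry 1
  final carry 1

0o105055641147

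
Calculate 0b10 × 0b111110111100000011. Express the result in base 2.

0b1111101111000000110

Multiply each base-2 digit by 2, carrying:
  1×2 = 2 → write 0 carry 1
  1×2+1 = 3 → write 1 carry 1
  0×2+1 = 1 → write 1
  0×2 = 0 → write 0
  0×2 = 0 → write 0
  0×2 = 0 → write 0
  0×2 = 0 → write 0
  0×2 = 0 → write 0
  1×2 = 2 → write 0 carry 1
  1×2+1 = 3 → write 1 carry 1
  1×2+1 = 3 → write 1 carry 1
  1×2+1 = 3 → write 1 carry 1
  0×2+1 = 1 → write 1
  1×2 = 2 → write 0 carry 1
  1×2+1 = 3 → write 1 carry 1
  1×2+1 = 3 → write 1 carry 1
  1×2+1 = 3 → write 1 carry 1
  1×2+1 = 3 → write 1 carry 1
  remaining carry: 1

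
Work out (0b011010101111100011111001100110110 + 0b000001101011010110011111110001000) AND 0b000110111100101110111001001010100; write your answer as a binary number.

0b100011000101010011001000010100

Add column by column in base 2, right to left:
  0+0 = 0
  1+0 = 1
  1+0 = 1
  0+1 = 1
  1+0 = 1
  1+0 = 1
  0+0 = 0
  0+1 = 1
  1+1 = 0 carry 1
  1+1+1 = 1 carry 1
  0+1+1 = 0 carry 1
  0+1+1 = 0 carry 1
  1+1+1 = 1 carry 1
  1+1+1 = 1 carry 1
  1+0+1 = 0 carry 1
  1+0+1 = 0 carry 1
  1+1+1 = 1 carry 1
  0+1+1 = 0 carry 1
  0+0+1 = 1
  0+1 = 1
  1+0 = 1
  1+1 = 0 carry 1
  1+1+1 = 1 carry 1
  1+0+1 = 0 carry 1
  1+1+1 = 1 carry 1
  0+0+1 = 1
  1+1 = 0 carry 1
  0+1+1 = 0 carry 1
  1+0+1 = 0 carry 1
  0+0+1 = 1
  1+0 = 1
  1+0 = 1
Sum = 0b11100011010111010011001010111110; now AND with 0b000110111100101110111001001010100:
  011100011010111010011001010111110
& 000110111100101110111001001010100
= 000100011000101010011001000010100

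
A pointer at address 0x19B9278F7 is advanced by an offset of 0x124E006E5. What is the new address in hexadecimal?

0x2C0727FDC

Add column by column in base 16, right to left:
  7+5 = C
  F+E = D carry 1
  8+6+1 = F
  7+0 = 7
  2+0 = 2
  9+E = 7 carry 1
  B+4+1 = 0 carry 1
  9+2+1 = C
  1+1 = 2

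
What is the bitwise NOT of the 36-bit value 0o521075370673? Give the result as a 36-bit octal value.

0o256702407104

Each oct digit d becomes 7−d:
  5→2, 2→5, 1→6, 0→7, 7→0, 5→2, 3→4, 7→0, 0→7, 6→1, 7→0, 3→4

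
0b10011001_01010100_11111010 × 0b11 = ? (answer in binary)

0b1110010111111111011101110

Multiply each base-2 digit by 3, carrying:
  0×3 = 0 → write 0
  1×3 = 3 → write 1 carry 1
  0×3+1 = 1 → write 1
  1×3 = 3 → write 1 carry 1
  1×3+1 = 4 → write 0 carry 2
  1×3+2 = 5 → write 1 carry 2
  1×3+2 = 5 → write 1 carry 2
  1×3+2 = 5 → write 1 carry 2
  0×3+2 = 2 → write 0 carry 1
  0×3+1 = 1 → write 1
  1×3 = 3 → write 1 carry 1
  0×3+1 = 1 → write 1
  1×3 = 3 → write 1 carry 1
  0×3+1 = 1 → write 1
  1×3 = 3 → write 1 carry 1
  0×3+1 = 1 → write 1
  1×3 = 3 → write 1 carry 1
  0×3+1 = 1 → write 1
  0×3 = 0 → write 0
  1×3 = 3 → write 1 carry 1
  1×3+1 = 4 → write 0 carry 2
  0×3+2 = 2 → write 0 carry 1
  0×3+1 = 1 → write 1
  1×3 = 3 → write 1 carry 1
  remaining carry: 1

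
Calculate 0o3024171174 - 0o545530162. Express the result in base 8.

0o2256441012

Subtract column by column in base 8:
  4-2 → 2
  7-6 → 1
  1-1 → 0
  1-0 → 1
  7-3 → 4
  1-5 → 4 (borrow)
  4-5-1 → 6 (borrow)
  2-4-1 → 5 (borrow)
  0-5-1 → 2 (borrow)
  3-0-1 → 2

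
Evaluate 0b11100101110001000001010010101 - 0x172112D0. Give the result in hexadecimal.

0x5976FC5

0b11100101110001000001010010101 = 0x1CB88295 in hexadecimal.
Subtract column by column in base 16:
  5-0 → 5
  9-D → C (borrow)
  2-2-1 → F (borrow)
  8-1-1 → 6
  8-1 → 7
  B-2 → 9
  C-7 → 5
  1-1 → 0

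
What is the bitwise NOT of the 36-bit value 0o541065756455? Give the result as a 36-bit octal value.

Each oct digit d becomes 7−d:
  5→2, 4→3, 1→6, 0→7, 6→1, 5→2, 7→0, 5→2, 6→1, 4→3, 5→2, 5→2

0o236712021322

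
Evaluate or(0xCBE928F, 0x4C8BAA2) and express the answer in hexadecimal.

OR each hex digit independently (no carries):
  C|4=C, B|C=F, E|8=E, 9|B=B, 2|A=A, 8|A=A, F|2=F

0xCFEBAAF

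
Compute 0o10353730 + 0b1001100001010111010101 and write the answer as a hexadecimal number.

0o10353730 = 0x21D7D8 in hexadecimal.
0b1001100001010111010101 = 0x2615D5 in hexadecimal.
Add column by column in base 16, right to left:
  8+5 = D
  D+D = A carry 1
  7+5+1 = D
  D+1 = E
  1+6 = 7
  2+2 = 4

0x47EDAD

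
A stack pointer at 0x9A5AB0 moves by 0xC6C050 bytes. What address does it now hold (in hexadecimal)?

Add column by column in base 16, right to left:
  0+0 = 0
  B+5 = 0 carry 1
  A+0+1 = B
  5+C = 1 carry 1
  A+6+1 = 1 carry 1
  9+C+1 = 6 carry 1
  final carry 1

0x1611B00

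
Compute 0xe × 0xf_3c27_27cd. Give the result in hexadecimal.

Multiply each base-16 digit by 14, carrying:
  d×14 = 182 → write 6 carry 11
  c×14+11 = 179 → write 3 carry 11
  7×14+11 = 109 → write d carry 6
  2×14+6 = 34 → write 2 carry 2
  7×14+2 = 100 → write 4 carry 6
  2×14+6 = 34 → write 2 carry 2
  c×14+2 = 170 → write a carry 10
  3×14+10 = 52 → write 4 carry 3
  f×14+3 = 213 → write 5 carry 13
  remaining carry: d

0xd54a242d36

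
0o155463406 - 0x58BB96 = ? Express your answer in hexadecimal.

0x15DAB70

0o155463406 = 0x1B66706 in hexadecimal.
Subtract column by column in base 16:
  6-6 → 0
  0-9 → 7 (borrow)
  7-B-1 → B (borrow)
  6-B-1 → A (borrow)
  6-8-1 → D (borrow)
  B-5-1 → 5
  1-0 → 1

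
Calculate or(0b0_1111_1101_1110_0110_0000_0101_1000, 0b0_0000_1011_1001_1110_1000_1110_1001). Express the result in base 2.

0b01111111111111110100011111001

OR bit by bit (1 where either bit is 1):
  01111110111100110000001011000
| 00000101110011110100011101001
= 01111111111111110100011111001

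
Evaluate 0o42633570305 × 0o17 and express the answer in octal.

Multiply each base-8 digit by 15, carrying:
  5×15 = 75 → write 3 carry 9
  0×15+9 = 9 → write 1 carry 1
  3×15+1 = 46 → write 6 carry 5
  0×15+5 = 5 → write 5
  7×15 = 105 → write 1 carry 13
  5×15+13 = 88 → write 0 carry 11
  3×15+11 = 56 → write 0 carry 7
  3×15+7 = 52 → write 4 carry 6
  6×15+6 = 96 → write 0 carry 12
  2×15+12 = 42 → write 2 carry 5
  4×15+5 = 65 → write 1 carry 8
  remaining carry: 10

0o1012040015613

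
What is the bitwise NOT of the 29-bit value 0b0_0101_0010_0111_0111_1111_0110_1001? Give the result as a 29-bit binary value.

0b11010110110001000000010010110

Invert each bit: 00101001001110111111101101001 → 11010110110001000000010010110.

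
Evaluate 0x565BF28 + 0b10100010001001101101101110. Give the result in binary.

0x565BF28 = 0b101011001011011111100101000 in binary.
Add column by column in base 2, right to left:
  0+0 = 0
  0+1 = 1
  0+1 = 1
  1+1 = 0 carry 1
  0+0+1 = 1
  1+1 = 0 carry 1
  0+1+1 = 0 carry 1
  0+0+1 = 1
  1+1 = 0 carry 1
  1+1+1 = 1 carry 1
  1+0+1 = 0 carry 1
  1+1+1 = 1 carry 1
  1+1+1 = 1 carry 1
  1+0+1 = 0 carry 1
  0+0+1 = 1
  1+1 = 0 carry 1
  1+0+1 = 0 carry 1
  0+0+1 = 1
  1+0 = 1
  0+1 = 1
  0+0 = 0
  1+0 = 1
  1+0 = 1
  0+1 = 1
  1+0 = 1
  0+1 = 1
  1+0 = 1

0b111111011100101101010010110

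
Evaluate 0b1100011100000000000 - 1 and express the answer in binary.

The trailing 11 digits are 0, so subtracting 1 borrows through: they become 1 and the next digit up decrements.

0b1100011011111111111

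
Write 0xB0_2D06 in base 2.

0b101100000010110100000110

Expand each hex digit to 4 bits: B=1011 0=0000 2=0010 D=1101 0=0000 6=0110.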